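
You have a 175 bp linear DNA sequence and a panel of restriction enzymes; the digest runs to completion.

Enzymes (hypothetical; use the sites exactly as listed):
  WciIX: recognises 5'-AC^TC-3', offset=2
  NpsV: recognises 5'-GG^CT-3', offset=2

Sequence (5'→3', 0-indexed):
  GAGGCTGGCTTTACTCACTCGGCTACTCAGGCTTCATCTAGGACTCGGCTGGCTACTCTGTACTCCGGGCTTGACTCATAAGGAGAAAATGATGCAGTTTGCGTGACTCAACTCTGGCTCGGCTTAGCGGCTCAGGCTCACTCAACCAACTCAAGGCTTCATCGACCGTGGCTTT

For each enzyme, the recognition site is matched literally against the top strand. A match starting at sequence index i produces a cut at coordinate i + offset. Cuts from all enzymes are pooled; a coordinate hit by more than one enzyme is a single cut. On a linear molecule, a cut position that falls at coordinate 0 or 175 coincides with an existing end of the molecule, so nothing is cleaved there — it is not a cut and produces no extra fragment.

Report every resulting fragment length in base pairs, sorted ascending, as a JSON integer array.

[4,4,4,4,4,4,4,4,4,5,5,5,5,5,6,6,6,6,6,7,8,9,13,15,32]

Scan for sites:
  WciIX ACTC/2: at [12, 16, 24, 42, 54, 61, 73, 105, 110, 139, 148] ⇒ [14, 18, 26, 44, 56, 63, 75, 107, 112, 141, 150]
  NpsV GGCT/2: at [2, 6, 20, 29, 46, 50, 67, 115, 120, 128, 134, 154, 169] ⇒ [4, 8, 22, 31, 48, 52, 69, 117, 122, 130, 136, 156, 171]

All cut coordinates (distinct, sorted): [4, 8, 14, 18, 22, 26, 31, 44, 48, 52, 56, 63, 69, 75, 107, 112, 117, 122, 130, 136, 141, 150, 156, 171]

Fragment lengths:
  [0,4): 4 bp
  [4,8): 4 bp
  [8,14): 6 bp
  [14,18): 4 bp
  [18,22): 4 bp
  [22,26): 4 bp
  [26,31): 5 bp
  [31,44): 13 bp
  [44,48): 4 bp
  [48,52): 4 bp
  [52,56): 4 bp
  [56,63): 7 bp
  [63,69): 6 bp
  [69,75): 6 bp
  [75,107): 32 bp
  [107,112): 5 bp
  [112,117): 5 bp
  [117,122): 5 bp
  [122,130): 8 bp
  [130,136): 6 bp
  [136,141): 5 bp
  [141,150): 9 bp
  [150,156): 6 bp
  [156,171): 15 bp
  [171,175): 4 bp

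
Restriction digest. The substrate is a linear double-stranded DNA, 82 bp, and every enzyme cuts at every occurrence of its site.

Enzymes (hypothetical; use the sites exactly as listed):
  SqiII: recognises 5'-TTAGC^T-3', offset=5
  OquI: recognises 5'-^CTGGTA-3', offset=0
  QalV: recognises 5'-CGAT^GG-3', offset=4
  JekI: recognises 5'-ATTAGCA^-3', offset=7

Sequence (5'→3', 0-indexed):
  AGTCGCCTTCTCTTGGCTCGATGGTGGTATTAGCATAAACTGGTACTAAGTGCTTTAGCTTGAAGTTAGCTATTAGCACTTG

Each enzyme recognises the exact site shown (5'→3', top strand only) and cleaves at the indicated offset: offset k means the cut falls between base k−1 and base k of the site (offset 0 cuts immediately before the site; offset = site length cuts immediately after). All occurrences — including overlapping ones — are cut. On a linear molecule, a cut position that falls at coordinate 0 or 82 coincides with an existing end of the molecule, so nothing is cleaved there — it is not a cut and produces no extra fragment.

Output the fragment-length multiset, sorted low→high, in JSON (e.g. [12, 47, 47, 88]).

Per-enzyme occurrences:
  SqiII TTAGCT/5: at [54, 65] ⇒ [59, 70]
  OquI CTGGTA/0: at [39] ⇒ [39]
  QalV CGATGG/4: at [18] ⇒ [22]
  JekI ATTAGCA/7: at [28, 71] ⇒ [35, 78]

All cut coordinates (distinct, sorted): [22, 35, 39, 59, 70, 78]

Fragments:
  [0,22): 22 bp
  [22,35): 13 bp
  [35,39): 4 bp
  [39,59): 20 bp
  [59,70): 11 bp
  [70,78): 8 bp
  [78,82): 4 bp

[4,4,8,11,13,20,22]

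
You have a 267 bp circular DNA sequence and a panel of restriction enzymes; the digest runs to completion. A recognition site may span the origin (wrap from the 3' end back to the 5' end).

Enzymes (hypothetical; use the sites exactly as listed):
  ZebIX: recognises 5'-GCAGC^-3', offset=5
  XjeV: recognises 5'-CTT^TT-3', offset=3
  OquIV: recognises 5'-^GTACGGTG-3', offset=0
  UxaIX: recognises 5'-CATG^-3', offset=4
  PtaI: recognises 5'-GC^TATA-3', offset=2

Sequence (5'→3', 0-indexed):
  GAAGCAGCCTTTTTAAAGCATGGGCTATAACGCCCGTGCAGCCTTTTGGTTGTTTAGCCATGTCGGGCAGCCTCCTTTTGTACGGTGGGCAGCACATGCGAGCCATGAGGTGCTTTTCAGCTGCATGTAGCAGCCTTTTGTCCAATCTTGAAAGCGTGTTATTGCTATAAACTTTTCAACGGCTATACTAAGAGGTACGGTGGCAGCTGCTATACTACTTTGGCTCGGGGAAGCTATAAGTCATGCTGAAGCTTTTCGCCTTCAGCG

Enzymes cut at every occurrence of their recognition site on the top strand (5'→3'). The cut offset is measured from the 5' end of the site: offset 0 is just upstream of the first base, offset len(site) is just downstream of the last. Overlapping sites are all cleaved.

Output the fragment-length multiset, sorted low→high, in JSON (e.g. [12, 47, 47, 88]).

Per-enzyme occurrences:
  ZebIX GCAGC/5: at [3, 37, 66, 88, 129, 202] ⇒ [8, 42, 71, 93, 134, 207]
  XjeV CTTTT/3: at [8, 42, 74, 112, 134, 171, 251] ⇒ [11, 45, 77, 115, 137, 174, 254]
  OquIV GTACGGTG/0: at [79, 194] ⇒ [79, 194]
  UxaIX CATG/4: at [18, 58, 94, 103, 123, 241] ⇒ [22, 62, 98, 107, 127, 245]
  PtaI GCTATA/2: at [23, 163, 181, 208, 232] ⇒ [25, 165, 183, 210, 234]

Pooled cuts: [8, 11, 22, 25, 42, 45, 62, 71, 77, 79, 93, 98, 107, 115, 127, 134, 137, 165, 174, 183, 194, 207, 210, 234, 245, 254]

Fragment lengths:
  8→11: 3 bp
  11→22: 11 bp
  22→25: 3 bp
  25→42: 17 bp
  42→45: 3 bp
  45→62: 17 bp
  62→71: 9 bp
  71→77: 6 bp
  77→79: 2 bp
  79→93: 14 bp
  93→98: 5 bp
  98→107: 9 bp
  107→115: 8 bp
  115→127: 12 bp
  127→134: 7 bp
  134→137: 3 bp
  137→165: 28 bp
  165→174: 9 bp
  174→183: 9 bp
  183→194: 11 bp
  194→207: 13 bp
  207→210: 3 bp
  210→234: 24 bp
  234→245: 11 bp
  245→254: 9 bp
  254→8 (wrap): 267-254+8 = 21 bp

[2,3,3,3,3,3,5,6,7,8,9,9,9,9,9,11,11,11,12,13,14,17,17,21,24,28]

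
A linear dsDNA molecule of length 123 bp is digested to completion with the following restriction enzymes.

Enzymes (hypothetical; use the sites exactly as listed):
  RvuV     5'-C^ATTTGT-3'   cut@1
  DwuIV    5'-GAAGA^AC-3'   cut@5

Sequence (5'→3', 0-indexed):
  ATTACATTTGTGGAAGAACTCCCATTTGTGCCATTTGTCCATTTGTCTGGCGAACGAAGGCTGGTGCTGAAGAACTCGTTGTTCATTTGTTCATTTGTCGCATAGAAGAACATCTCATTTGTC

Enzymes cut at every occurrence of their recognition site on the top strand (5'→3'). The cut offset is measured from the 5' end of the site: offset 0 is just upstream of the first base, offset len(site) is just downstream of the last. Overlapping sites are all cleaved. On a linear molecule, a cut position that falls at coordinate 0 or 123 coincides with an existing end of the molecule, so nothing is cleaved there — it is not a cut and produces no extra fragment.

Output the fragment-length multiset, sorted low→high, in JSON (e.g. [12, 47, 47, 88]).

[5,6,7,7,8,8,9,11,12,17,33]

Site scan:
  RvuV (CATTTGT, off=1): starts [4, 22, 31, 39, 83, 91, 115] → cuts [5, 23, 32, 40, 84, 92, 116]
  DwuIV (GAAGAAC, off=5): starts [12, 68, 104] → cuts [17, 73, 109]

Pooled cuts: [5, 17, 23, 32, 40, 73, 84, 92, 109, 116]

Fragment lengths:
  [0,5): 5 bp
  [5,17): 12 bp
  [17,23): 6 bp
  [23,32): 9 bp
  [32,40): 8 bp
  [40,73): 33 bp
  [73,84): 11 bp
  [84,92): 8 bp
  [92,109): 17 bp
  [109,116): 7 bp
  [116,123): 7 bp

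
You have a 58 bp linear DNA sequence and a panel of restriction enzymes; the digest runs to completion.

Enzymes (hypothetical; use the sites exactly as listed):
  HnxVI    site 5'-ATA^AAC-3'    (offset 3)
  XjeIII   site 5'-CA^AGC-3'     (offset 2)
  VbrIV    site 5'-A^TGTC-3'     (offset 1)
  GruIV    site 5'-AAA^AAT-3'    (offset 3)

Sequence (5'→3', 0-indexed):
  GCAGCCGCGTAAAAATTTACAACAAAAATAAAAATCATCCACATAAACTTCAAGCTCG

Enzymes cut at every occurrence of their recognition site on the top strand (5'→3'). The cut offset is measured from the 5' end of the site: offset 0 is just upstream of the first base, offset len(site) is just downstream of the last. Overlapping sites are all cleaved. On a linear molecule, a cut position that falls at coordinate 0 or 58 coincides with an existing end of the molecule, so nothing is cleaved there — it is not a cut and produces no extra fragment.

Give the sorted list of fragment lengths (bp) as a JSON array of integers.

[6,6,7,13,13,13]

Scan for sites:
  HnxVI (ATAAAC, off=3): starts [42] → cuts [45]
  XjeIII (CAAGC, off=2): starts [50] → cuts [52]
  VbrIV (ATGTC, off=1): no sites
  GruIV (AAAAAT, off=3): starts [10, 23, 29] → cuts [13, 26, 32]

All cut coordinates (distinct, sorted): [13, 26, 32, 45, 52]

Fragment lengths:
  [0,13): 13 bp
  [13,26): 13 bp
  [26,32): 6 bp
  [32,45): 13 bp
  [45,52): 7 bp
  [52,58): 6 bp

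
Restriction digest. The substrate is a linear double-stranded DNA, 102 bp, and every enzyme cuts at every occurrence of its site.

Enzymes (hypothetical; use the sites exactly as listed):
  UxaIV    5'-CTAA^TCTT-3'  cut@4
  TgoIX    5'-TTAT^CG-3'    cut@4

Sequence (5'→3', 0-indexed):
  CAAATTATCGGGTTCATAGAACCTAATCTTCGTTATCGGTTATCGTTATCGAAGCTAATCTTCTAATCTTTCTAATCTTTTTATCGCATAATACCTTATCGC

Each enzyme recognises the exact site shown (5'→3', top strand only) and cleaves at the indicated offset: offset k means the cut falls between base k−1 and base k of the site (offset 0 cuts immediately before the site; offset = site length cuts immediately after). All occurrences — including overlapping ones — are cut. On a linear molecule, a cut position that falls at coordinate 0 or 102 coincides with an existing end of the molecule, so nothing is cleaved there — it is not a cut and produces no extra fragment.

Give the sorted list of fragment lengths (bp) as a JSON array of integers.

[3,6,7,8,8,9,9,9,10,15,18]

Scan for sites:
  UxaIV CTAATCTT/4: at [22, 54, 62, 71] ⇒ [26, 58, 66, 75]
  TgoIX TTATCG/4: at [4, 32, 39, 45, 80, 95] ⇒ [8, 36, 43, 49, 84, 99]

All cut coordinates (distinct, sorted): [8, 26, 36, 43, 49, 58, 66, 75, 84, 99]

Fragments:
  [0,8): 8 bp
  [8,26): 18 bp
  [26,36): 10 bp
  [36,43): 7 bp
  [43,49): 6 bp
  [49,58): 9 bp
  [58,66): 8 bp
  [66,75): 9 bp
  [75,84): 9 bp
  [84,99): 15 bp
  [99,102): 3 bp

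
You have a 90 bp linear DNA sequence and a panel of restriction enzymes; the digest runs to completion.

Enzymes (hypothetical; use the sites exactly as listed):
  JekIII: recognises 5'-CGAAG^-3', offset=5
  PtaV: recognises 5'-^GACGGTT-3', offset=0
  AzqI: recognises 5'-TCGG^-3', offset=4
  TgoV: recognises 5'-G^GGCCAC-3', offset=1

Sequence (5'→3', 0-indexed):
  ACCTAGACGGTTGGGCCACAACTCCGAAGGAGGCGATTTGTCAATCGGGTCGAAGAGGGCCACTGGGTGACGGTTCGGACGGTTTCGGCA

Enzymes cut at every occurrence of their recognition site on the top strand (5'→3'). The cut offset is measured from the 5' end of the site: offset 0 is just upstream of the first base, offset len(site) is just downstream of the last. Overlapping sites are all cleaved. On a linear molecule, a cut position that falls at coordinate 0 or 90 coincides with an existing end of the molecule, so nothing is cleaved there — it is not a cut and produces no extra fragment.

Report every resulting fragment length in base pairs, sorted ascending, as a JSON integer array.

Per-enzyme occurrences:
  JekIII (CGAAG, off=5): starts [24, 50] → cuts [29, 55]
  PtaV (GACGGTT, off=0): starts [5, 68, 77] → cuts [5, 68, 77]
  AzqI (TCGG, off=4): starts [44, 74, 84] → cuts [48, 78, 88]
  TgoV (GGGCCAC, off=1): starts [12, 56] → cuts [13, 57]

Pooled cuts: [5, 13, 29, 48, 55, 57, 68, 77, 78, 88]

Fragments:
  [0,5): 5 bp
  [5,13): 8 bp
  [13,29): 16 bp
  [29,48): 19 bp
  [48,55): 7 bp
  [55,57): 2 bp
  [57,68): 11 bp
  [68,77): 9 bp
  [77,78): 1 bp
  [78,88): 10 bp
  [88,90): 2 bp

[1,2,2,5,7,8,9,10,11,16,19]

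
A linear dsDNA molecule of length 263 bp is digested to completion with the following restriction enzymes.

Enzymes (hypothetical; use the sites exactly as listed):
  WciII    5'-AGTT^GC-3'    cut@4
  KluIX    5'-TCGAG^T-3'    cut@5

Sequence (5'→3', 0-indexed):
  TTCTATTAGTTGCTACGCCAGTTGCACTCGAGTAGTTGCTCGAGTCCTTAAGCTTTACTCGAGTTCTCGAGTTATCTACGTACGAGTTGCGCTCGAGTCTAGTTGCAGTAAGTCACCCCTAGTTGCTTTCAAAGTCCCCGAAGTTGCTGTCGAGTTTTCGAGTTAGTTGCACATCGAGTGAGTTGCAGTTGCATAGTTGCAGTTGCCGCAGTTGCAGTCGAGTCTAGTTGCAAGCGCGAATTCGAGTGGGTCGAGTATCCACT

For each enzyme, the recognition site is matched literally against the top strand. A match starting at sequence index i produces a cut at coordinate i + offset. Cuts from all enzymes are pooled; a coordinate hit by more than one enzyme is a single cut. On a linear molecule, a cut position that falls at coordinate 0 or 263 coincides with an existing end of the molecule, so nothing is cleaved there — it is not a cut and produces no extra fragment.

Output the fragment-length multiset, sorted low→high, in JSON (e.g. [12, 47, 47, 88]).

Per-enzyme occurrences:
  WciII AGTTGC/4: at [7, 19, 33, 84, 100, 120, 141, 164, 180, 186, 194, 200, 209, 225] ⇒ [11, 23, 37, 88, 104, 124, 145, 168, 184, 190, 198, 204, 213, 229]
  KluIX TCGAGT/5: at [27, 39, 58, 66, 92, 149, 157, 173, 217, 241, 250] ⇒ [32, 44, 63, 71, 97, 154, 162, 178, 222, 246, 255]

All cut coordinates (distinct, sorted): [11, 23, 32, 37, 44, 63, 71, 88, 97, 104, 124, 145, 154, 162, 168, 178, 184, 190, 198, 204, 213, 222, 229, 246, 255]

Fragment lengths:
  [0,11): 11 bp
  [11,23): 12 bp
  [23,32): 9 bp
  [32,37): 5 bp
  [37,44): 7 bp
  [44,63): 19 bp
  [63,71): 8 bp
  [71,88): 17 bp
  [88,97): 9 bp
  [97,104): 7 bp
  [104,124): 20 bp
  [124,145): 21 bp
  [145,154): 9 bp
  [154,162): 8 bp
  [162,168): 6 bp
  [168,178): 10 bp
  [178,184): 6 bp
  [184,190): 6 bp
  [190,198): 8 bp
  [198,204): 6 bp
  [204,213): 9 bp
  [213,222): 9 bp
  [222,229): 7 bp
  [229,246): 17 bp
  [246,255): 9 bp
  [255,263): 8 bp

[5,6,6,6,6,7,7,7,8,8,8,8,9,9,9,9,9,9,10,11,12,17,17,19,20,21]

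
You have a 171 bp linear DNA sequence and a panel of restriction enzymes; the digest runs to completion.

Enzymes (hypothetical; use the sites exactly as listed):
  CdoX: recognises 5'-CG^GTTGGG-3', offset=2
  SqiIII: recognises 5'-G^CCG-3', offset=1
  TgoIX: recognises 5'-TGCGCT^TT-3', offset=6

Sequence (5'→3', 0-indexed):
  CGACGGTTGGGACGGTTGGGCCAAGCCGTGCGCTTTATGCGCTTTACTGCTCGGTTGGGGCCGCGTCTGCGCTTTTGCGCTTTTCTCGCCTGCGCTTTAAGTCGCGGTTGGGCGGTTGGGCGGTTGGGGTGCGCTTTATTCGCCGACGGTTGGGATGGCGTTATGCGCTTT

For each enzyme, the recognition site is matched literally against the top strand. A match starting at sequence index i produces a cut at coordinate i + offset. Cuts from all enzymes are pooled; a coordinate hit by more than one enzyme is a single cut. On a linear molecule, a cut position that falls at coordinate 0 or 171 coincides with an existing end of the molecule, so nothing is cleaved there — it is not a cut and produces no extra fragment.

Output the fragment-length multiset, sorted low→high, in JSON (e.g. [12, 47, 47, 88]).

Scan for sites:
  CdoX (CGGTTGGG, off=2): starts [3, 12, 51, 104, 112, 120, 146] → cuts [5, 14, 53, 106, 114, 122, 148]
  SqiIII (GCCG, off=1): starts [24, 59, 141] → cuts [25, 60, 142]
  TgoIX (TGCGCTTT, off=6): starts [28, 37, 67, 75, 90, 129, 163] → cuts [34, 43, 73, 81, 96, 135, 169]

Pooled cuts: [5, 14, 25, 34, 43, 53, 60, 73, 81, 96, 106, 114, 122, 135, 142, 148, 169]

Fragment lengths:
  [0,5): 5 bp
  [5,14): 9 bp
  [14,25): 11 bp
  [25,34): 9 bp
  [34,43): 9 bp
  [43,53): 10 bp
  [53,60): 7 bp
  [60,73): 13 bp
  [73,81): 8 bp
  [81,96): 15 bp
  [96,106): 10 bp
  [106,114): 8 bp
  [114,122): 8 bp
  [122,135): 13 bp
  [135,142): 7 bp
  [142,148): 6 bp
  [148,169): 21 bp
  [169,171): 2 bp

[2,5,6,7,7,8,8,8,9,9,9,10,10,11,13,13,15,21]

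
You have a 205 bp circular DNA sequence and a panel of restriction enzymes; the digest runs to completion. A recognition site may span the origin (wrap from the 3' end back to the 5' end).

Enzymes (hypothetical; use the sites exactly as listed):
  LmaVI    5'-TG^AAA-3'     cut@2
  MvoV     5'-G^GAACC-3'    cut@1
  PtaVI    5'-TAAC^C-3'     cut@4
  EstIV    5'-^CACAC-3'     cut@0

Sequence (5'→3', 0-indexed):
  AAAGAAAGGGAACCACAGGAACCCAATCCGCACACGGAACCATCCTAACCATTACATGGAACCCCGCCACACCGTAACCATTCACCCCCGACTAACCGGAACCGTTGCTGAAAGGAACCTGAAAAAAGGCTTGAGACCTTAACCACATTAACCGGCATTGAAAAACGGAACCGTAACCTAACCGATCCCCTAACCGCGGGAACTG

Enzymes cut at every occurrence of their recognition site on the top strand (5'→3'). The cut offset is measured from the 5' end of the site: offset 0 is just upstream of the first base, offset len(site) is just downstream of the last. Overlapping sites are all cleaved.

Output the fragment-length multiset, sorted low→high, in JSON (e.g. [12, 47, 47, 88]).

Per-enzyme occurrences:
  LmaVI (TGAAA, off=2): starts [108, 119, 158, 203] → cuts [0, 110, 121, 160]
  MvoV (GGAACC, off=1): starts [8, 17, 35, 57, 97, 113, 166] → cuts [9, 18, 36, 58, 98, 114, 167]
  PtaVI (TAACC, off=4): starts [45, 74, 92, 139, 148, 173, 178, 190] → cuts [49, 78, 96, 143, 152, 177, 182, 194]
  EstIV (CACAC, off=0): starts [30, 67] → cuts [30, 67]

All cut coordinates (distinct, sorted): [0, 9, 18, 30, 36, 49, 58, 67, 78, 96, 98, 110, 114, 121, 143, 152, 160, 167, 177, 182, 194]

Fragments:
  0→9: 9 bp
  9→18: 9 bp
  18→30: 12 bp
  30→36: 6 bp
  36→49: 13 bp
  49→58: 9 bp
  58→67: 9 bp
  67→78: 11 bp
  78→96: 18 bp
  96→98: 2 bp
  98→110: 12 bp
  110→114: 4 bp
  114→121: 7 bp
  121→143: 22 bp
  143→152: 9 bp
  152→160: 8 bp
  160→167: 7 bp
  167→177: 10 bp
  177→182: 5 bp
  182→194: 12 bp
  194→0 (wrap): 205-194+0 = 11 bp

[2,4,5,6,7,7,8,9,9,9,9,9,10,11,11,12,12,12,13,18,22]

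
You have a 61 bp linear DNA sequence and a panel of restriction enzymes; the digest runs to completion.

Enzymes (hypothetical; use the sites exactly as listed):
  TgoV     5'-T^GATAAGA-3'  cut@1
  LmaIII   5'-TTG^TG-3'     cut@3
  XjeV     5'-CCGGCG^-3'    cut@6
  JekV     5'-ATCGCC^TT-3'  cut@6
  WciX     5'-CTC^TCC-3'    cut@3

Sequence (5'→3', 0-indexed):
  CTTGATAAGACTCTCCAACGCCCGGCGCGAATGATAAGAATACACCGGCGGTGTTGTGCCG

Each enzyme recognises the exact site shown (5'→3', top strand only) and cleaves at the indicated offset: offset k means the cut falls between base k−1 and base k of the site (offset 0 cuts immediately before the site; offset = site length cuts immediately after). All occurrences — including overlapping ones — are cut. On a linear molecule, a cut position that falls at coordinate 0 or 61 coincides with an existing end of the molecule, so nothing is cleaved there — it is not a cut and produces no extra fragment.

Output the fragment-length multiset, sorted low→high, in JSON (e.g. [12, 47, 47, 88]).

[3,5,5,6,10,14,18]

Scan for sites:
  TgoV TGATAAGA/1: at [2, 31] ⇒ [3, 32]
  LmaIII TTGTG/3: at [53] ⇒ [56]
  XjeV CCGGCG/6: at [21, 44] ⇒ [27, 50]
  JekV (ATCGCCTT, off=6): no sites
  WciX CTCTCC/3: at [10] ⇒ [13]

All cut coordinates (distinct, sorted): [3, 13, 27, 32, 50, 56]

Fragment lengths:
  [0,3): 3 bp
  [3,13): 10 bp
  [13,27): 14 bp
  [27,32): 5 bp
  [32,50): 18 bp
  [50,56): 6 bp
  [56,61): 5 bp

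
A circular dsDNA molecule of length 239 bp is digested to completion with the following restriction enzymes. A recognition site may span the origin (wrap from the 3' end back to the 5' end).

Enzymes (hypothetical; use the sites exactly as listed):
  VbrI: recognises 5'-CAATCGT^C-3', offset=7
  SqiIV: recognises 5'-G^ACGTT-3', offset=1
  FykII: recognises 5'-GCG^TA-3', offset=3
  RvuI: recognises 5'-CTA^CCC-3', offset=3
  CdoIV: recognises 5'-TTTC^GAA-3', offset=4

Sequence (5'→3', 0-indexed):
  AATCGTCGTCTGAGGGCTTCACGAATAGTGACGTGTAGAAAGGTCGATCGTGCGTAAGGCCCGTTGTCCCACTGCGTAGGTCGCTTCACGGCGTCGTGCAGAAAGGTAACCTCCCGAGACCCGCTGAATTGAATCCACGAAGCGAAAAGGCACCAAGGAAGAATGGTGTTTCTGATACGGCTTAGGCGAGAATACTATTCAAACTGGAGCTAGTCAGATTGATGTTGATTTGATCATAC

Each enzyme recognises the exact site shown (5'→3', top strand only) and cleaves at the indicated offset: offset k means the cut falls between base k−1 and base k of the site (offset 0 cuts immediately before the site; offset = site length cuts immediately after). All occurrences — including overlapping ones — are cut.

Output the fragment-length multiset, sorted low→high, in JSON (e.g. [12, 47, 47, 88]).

Site scan:
  VbrI (CAATCGTC, off=7): starts [238] → cuts [6]
  SqiIV (GACGTT, off=1): no sites
  FykII (GCGTA, off=3): starts [51, 73] → cuts [54, 76]
  RvuI (CTACCC, off=3): no sites
  CdoIV (TTTCGAA, off=4): no sites

All cut coordinates (distinct, sorted): [6, 54, 76]

Fragment lengths:
  6→54: 48 bp
  54→76: 22 bp
  76→6 (wrap): 239-76+6 = 169 bp

[22,48,169]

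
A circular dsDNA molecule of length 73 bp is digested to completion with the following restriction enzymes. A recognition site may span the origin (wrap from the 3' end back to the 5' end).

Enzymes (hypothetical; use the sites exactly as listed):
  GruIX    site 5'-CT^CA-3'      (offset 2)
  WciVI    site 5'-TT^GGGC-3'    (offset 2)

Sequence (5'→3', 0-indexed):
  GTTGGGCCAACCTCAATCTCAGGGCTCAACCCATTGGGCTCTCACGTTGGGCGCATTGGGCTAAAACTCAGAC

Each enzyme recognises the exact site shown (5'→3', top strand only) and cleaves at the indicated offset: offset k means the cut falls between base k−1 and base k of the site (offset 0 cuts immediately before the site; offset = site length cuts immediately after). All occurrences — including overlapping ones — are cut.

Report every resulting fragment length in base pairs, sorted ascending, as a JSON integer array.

[6,6,7,7,8,9,9,10,11]

Site scan:
  GruIX CTCA/2: at [11, 17, 24, 40, 66] ⇒ [13, 19, 26, 42, 68]
  WciVI TTGGGC/2: at [1, 33, 46, 55] ⇒ [3, 35, 48, 57]

Pooled cuts: [3, 13, 19, 26, 35, 42, 48, 57, 68]

Fragment lengths:
  3→13: 10 bp
  13→19: 6 bp
  19→26: 7 bp
  26→35: 9 bp
  35→42: 7 bp
  42→48: 6 bp
  48→57: 9 bp
  57→68: 11 bp
  68→3 (wrap): 73-68+3 = 8 bp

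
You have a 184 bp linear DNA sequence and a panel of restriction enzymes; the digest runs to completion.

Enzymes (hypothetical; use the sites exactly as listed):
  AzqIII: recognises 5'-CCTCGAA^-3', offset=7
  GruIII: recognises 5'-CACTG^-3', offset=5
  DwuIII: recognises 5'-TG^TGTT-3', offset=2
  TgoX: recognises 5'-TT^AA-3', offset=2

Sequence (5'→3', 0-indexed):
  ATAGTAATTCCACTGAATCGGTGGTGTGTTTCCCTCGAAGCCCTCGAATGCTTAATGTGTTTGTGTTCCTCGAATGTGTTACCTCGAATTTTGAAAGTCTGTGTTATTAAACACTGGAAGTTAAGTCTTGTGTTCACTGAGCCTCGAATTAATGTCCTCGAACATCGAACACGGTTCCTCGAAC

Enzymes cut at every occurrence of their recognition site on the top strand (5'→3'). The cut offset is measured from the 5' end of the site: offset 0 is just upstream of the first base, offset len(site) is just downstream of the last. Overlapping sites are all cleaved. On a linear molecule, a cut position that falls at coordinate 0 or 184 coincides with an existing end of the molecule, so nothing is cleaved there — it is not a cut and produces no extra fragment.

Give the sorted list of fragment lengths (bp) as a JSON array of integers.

Site scan:
  AzqIII CCTCGAA/7: at [32, 41, 67, 81, 141, 155, 176] ⇒ [39, 48, 74, 88, 148, 162, 183]
  GruIII CACTG/5: at [10, 111, 134] ⇒ [15, 116, 139]
  DwuIII TGTGTT/2: at [24, 55, 61, 74, 99, 128] ⇒ [26, 57, 63, 76, 101, 130]
  TgoX TTAA/2: at [51, 106, 120, 148] ⇒ [53, 108, 122, 150]

All cut coordinates (distinct, sorted): [15, 26, 39, 48, 53, 57, 63, 74, 76, 88, 101, 108, 116, 122, 130, 139, 148, 150, 162, 183]

Fragments:
  [0,15): 15 bp
  [15,26): 11 bp
  [26,39): 13 bp
  [39,48): 9 bp
  [48,53): 5 bp
  [53,57): 4 bp
  [57,63): 6 bp
  [63,74): 11 bp
  [74,76): 2 bp
  [76,88): 12 bp
  [88,101): 13 bp
  [101,108): 7 bp
  [108,116): 8 bp
  [116,122): 6 bp
  [122,130): 8 bp
  [130,139): 9 bp
  [139,148): 9 bp
  [148,150): 2 bp
  [150,162): 12 bp
  [162,183): 21 bp
  [183,184): 1 bp

[1,2,2,4,5,6,6,7,8,8,9,9,9,11,11,12,12,13,13,15,21]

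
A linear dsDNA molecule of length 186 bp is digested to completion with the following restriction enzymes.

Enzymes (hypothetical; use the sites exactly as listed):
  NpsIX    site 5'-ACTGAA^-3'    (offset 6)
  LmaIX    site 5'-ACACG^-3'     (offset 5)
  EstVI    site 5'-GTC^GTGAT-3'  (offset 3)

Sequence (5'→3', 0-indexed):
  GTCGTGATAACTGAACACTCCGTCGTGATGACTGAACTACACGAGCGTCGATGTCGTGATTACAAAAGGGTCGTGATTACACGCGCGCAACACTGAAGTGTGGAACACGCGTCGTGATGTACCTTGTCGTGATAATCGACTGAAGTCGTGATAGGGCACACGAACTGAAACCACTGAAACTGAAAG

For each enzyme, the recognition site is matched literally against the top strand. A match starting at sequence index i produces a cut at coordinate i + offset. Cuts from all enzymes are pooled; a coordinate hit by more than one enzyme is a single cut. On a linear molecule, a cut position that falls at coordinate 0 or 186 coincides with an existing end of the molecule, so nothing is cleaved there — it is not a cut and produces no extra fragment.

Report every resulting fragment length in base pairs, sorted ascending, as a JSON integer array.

[2,3,3,4,6,7,7,9,9,11,12,12,12,12,14,15,15,16,17]

Per-enzyme occurrences:
  NpsIX ACTGAA/6: at [9, 30, 91, 138, 163, 172, 178] ⇒ [15, 36, 97, 144, 169, 178, 184]
  LmaIX ACACG/5: at [38, 78, 104, 157] ⇒ [43, 83, 109, 162]
  EstVI GTCGTGAT/3: at [0, 21, 52, 69, 110, 125, 144] ⇒ [3, 24, 55, 72, 113, 128, 147]

Pooled cuts: [3, 15, 24, 36, 43, 55, 72, 83, 97, 109, 113, 128, 144, 147, 162, 169, 178, 184]

Fragments:
  [0,3): 3 bp
  [3,15): 12 bp
  [15,24): 9 bp
  [24,36): 12 bp
  [36,43): 7 bp
  [43,55): 12 bp
  [55,72): 17 bp
  [72,83): 11 bp
  [83,97): 14 bp
  [97,109): 12 bp
  [109,113): 4 bp
  [113,128): 15 bp
  [128,144): 16 bp
  [144,147): 3 bp
  [147,162): 15 bp
  [162,169): 7 bp
  [169,178): 9 bp
  [178,184): 6 bp
  [184,186): 2 bp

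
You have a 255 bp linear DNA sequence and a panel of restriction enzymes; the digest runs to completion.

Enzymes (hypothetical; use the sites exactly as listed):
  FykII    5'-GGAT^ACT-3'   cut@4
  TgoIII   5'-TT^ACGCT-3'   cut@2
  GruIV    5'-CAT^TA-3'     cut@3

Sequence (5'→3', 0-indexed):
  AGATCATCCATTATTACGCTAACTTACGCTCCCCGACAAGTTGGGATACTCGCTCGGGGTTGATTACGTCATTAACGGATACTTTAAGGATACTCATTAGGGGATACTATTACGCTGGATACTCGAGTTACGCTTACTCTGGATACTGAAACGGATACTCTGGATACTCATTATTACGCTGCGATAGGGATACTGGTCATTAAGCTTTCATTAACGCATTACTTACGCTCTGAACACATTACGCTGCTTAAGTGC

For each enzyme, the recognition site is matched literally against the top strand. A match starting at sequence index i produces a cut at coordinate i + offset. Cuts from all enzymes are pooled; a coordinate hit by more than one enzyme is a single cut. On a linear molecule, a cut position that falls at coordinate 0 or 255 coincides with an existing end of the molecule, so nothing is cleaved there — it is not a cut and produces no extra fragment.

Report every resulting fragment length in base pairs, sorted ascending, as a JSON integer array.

[1,4,4,5,6,6,6,8,8,8,9,9,9,9,10,11,11,11,12,15,15,15,16,22,25]

Scan for sites:
  FykII GGATACT/4: at [43, 76, 87, 101, 116, 140, 152, 161, 187] ⇒ [47, 80, 91, 105, 120, 144, 156, 165, 191]
  TgoIII TTACGCT/2: at [13, 23, 109, 127, 173, 222, 238] ⇒ [15, 25, 111, 129, 175, 224, 240]
  GruIV CATTA/3: at [8, 69, 94, 168, 197, 208, 216, 236] ⇒ [11, 72, 97, 171, 200, 211, 219, 239]

Pooled cuts: [11, 15, 25, 47, 72, 80, 91, 97, 105, 111, 120, 129, 144, 156, 165, 171, 175, 191, 200, 211, 219, 224, 239, 240]

Fragments:
  [0,11): 11 bp
  [11,15): 4 bp
  [15,25): 10 bp
  [25,47): 22 bp
  [47,72): 25 bp
  [72,80): 8 bp
  [80,91): 11 bp
  [91,97): 6 bp
  [97,105): 8 bp
  [105,111): 6 bp
  [111,120): 9 bp
  [120,129): 9 bp
  [129,144): 15 bp
  [144,156): 12 bp
  [156,165): 9 bp
  [165,171): 6 bp
  [171,175): 4 bp
  [175,191): 16 bp
  [191,200): 9 bp
  [200,211): 11 bp
  [211,219): 8 bp
  [219,224): 5 bp
  [224,239): 15 bp
  [239,240): 1 bp
  [240,255): 15 bp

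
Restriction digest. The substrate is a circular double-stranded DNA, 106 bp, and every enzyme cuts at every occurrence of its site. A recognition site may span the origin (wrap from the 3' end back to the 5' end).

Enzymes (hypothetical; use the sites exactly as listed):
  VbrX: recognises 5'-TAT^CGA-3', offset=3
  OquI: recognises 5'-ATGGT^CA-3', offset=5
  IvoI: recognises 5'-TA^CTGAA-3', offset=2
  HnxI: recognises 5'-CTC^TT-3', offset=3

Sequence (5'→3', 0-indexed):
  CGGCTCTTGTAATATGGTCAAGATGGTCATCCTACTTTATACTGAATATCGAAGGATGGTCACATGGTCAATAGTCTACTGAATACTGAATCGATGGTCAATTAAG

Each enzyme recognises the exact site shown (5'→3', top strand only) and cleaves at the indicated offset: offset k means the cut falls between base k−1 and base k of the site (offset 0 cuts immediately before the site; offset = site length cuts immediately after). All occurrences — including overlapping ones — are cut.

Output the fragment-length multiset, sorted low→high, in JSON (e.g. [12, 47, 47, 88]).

[7,8,8,9,10,11,12,13,14,14]

Site scan:
  VbrX TATCGA/3: at [46] ⇒ [49]
  OquI ATGGTCA/5: at [13, 22, 55, 63, 93] ⇒ [18, 27, 60, 68, 98]
  IvoI TACTGAA/2: at [39, 76, 83] ⇒ [41, 78, 85]
  HnxI CTCTT/3: at [3] ⇒ [6]

All cut coordinates (distinct, sorted): [6, 18, 27, 41, 49, 60, 68, 78, 85, 98]

Fragment lengths:
  6→18: 12 bp
  18→27: 9 bp
  27→41: 14 bp
  41→49: 8 bp
  49→60: 11 bp
  60→68: 8 bp
  68→78: 10 bp
  78→85: 7 bp
  85→98: 13 bp
  98→6 (wrap): 106-98+6 = 14 bp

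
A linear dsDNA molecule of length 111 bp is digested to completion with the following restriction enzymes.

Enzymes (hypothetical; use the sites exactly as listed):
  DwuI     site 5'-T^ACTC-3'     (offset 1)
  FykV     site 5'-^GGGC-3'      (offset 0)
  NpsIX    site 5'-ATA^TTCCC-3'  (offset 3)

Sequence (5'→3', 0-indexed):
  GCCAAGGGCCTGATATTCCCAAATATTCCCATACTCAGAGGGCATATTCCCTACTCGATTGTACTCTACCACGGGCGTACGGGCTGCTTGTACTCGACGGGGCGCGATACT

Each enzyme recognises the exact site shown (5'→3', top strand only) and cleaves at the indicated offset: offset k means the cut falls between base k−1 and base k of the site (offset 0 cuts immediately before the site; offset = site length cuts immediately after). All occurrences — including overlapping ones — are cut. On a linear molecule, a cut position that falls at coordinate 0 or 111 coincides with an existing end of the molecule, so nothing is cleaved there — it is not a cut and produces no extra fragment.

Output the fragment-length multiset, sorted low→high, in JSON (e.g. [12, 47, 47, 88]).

[5,6,7,7,7,8,8,10,10,10,10,11,12]

Per-enzyme occurrences:
  DwuI TACTC/1: at [31, 51, 61, 90] ⇒ [32, 52, 62, 91]
  FykV GGGC/0: at [5, 39, 72, 80, 99] ⇒ [5, 39, 72, 80, 99]
  NpsIX ATATTCCC/3: at [12, 22, 43] ⇒ [15, 25, 46]

All cut coordinates (distinct, sorted): [5, 15, 25, 32, 39, 46, 52, 62, 72, 80, 91, 99]

Fragments:
  [0,5): 5 bp
  [5,15): 10 bp
  [15,25): 10 bp
  [25,32): 7 bp
  [32,39): 7 bp
  [39,46): 7 bp
  [46,52): 6 bp
  [52,62): 10 bp
  [62,72): 10 bp
  [72,80): 8 bp
  [80,91): 11 bp
  [91,99): 8 bp
  [99,111): 12 bp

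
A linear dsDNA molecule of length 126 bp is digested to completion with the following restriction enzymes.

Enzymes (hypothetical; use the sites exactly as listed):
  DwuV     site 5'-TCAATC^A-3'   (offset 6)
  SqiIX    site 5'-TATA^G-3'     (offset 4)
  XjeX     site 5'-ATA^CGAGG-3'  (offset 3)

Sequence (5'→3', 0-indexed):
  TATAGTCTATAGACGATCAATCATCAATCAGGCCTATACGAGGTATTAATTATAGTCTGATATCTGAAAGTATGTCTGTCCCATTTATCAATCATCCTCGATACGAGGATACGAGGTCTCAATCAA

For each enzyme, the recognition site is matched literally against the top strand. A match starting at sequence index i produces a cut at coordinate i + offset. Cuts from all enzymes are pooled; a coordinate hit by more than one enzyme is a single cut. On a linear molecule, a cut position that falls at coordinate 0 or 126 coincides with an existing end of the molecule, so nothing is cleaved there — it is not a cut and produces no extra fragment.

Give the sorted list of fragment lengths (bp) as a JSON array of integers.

Per-enzyme occurrences:
  DwuV (TCAATCA, off=6): starts [16, 23, 87, 118] → cuts [22, 29, 93, 124]
  SqiIX (TATAG, off=4): starts [0, 7, 50] → cuts [4, 11, 54]
  XjeX (ATACGAGG, off=3): starts [35, 100, 108] → cuts [38, 103, 111]

All cut coordinates (distinct, sorted): [4, 11, 22, 29, 38, 54, 93, 103, 111, 124]

Fragment lengths:
  [0,4): 4 bp
  [4,11): 7 bp
  [11,22): 11 bp
  [22,29): 7 bp
  [29,38): 9 bp
  [38,54): 16 bp
  [54,93): 39 bp
  [93,103): 10 bp
  [103,111): 8 bp
  [111,124): 13 bp
  [124,126): 2 bp

[2,4,7,7,8,9,10,11,13,16,39]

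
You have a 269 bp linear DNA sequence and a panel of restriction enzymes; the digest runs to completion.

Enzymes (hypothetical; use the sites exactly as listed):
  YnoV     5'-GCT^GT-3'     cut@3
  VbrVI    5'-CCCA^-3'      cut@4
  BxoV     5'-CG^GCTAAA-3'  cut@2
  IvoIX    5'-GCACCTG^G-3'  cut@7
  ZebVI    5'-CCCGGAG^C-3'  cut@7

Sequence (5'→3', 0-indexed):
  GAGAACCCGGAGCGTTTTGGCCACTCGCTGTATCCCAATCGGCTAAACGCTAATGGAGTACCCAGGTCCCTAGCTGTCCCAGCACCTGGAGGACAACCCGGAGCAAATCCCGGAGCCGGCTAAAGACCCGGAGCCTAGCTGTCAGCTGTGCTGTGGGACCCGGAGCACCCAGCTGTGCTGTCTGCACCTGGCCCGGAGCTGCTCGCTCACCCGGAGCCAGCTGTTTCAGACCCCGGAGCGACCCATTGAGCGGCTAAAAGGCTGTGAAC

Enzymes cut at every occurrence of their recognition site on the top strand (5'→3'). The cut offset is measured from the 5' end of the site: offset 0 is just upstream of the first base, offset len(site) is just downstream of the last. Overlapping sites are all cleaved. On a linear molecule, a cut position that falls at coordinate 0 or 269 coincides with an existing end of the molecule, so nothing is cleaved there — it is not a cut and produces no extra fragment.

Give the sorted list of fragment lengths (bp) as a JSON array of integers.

[3,3,4,5,5,6,6,6,6,7,7,7,7,7,8,8,11,11,11,12,12,13,15,15,16,17,18,23]

Site scan:
  YnoV (GCTGT, off=3): starts [26, 72, 137, 144, 149, 171, 176, 219, 260] → cuts [29, 75, 140, 147, 152, 174, 179, 222, 263]
  VbrVI (CCCA, off=4): starts [33, 60, 77, 167, 241] → cuts [37, 64, 81, 171, 245]
  BxoV (CGGCTAAA, off=2): starts [39, 116, 250] → cuts [41, 118, 252]
  IvoIX (GCACCTGG, off=7): starts [81, 183] → cuts [88, 190]
  ZebVI (CCCGGAGC, off=7): starts [5, 96, 108, 126, 158, 191, 209, 231] → cuts [12, 103, 115, 133, 165, 198, 216, 238]

Pooled cuts: [12, 29, 37, 41, 64, 75, 81, 88, 103, 115, 118, 133, 140, 147, 152, 165, 171, 174, 179, 190, 198, 216, 222, 238, 245, 252, 263]

Fragments:
  [0,12): 12 bp
  [12,29): 17 bp
  [29,37): 8 bp
  [37,41): 4 bp
  [41,64): 23 bp
  [64,75): 11 bp
  [75,81): 6 bp
  [81,88): 7 bp
  [88,103): 15 bp
  [103,115): 12 bp
  [115,118): 3 bp
  [118,133): 15 bp
  [133,140): 7 bp
  [140,147): 7 bp
  [147,152): 5 bp
  [152,165): 13 bp
  [165,171): 6 bp
  [171,174): 3 bp
  [174,179): 5 bp
  [179,190): 11 bp
  [190,198): 8 bp
  [198,216): 18 bp
  [216,222): 6 bp
  [222,238): 16 bp
  [238,245): 7 bp
  [245,252): 7 bp
  [252,263): 11 bp
  [263,269): 6 bp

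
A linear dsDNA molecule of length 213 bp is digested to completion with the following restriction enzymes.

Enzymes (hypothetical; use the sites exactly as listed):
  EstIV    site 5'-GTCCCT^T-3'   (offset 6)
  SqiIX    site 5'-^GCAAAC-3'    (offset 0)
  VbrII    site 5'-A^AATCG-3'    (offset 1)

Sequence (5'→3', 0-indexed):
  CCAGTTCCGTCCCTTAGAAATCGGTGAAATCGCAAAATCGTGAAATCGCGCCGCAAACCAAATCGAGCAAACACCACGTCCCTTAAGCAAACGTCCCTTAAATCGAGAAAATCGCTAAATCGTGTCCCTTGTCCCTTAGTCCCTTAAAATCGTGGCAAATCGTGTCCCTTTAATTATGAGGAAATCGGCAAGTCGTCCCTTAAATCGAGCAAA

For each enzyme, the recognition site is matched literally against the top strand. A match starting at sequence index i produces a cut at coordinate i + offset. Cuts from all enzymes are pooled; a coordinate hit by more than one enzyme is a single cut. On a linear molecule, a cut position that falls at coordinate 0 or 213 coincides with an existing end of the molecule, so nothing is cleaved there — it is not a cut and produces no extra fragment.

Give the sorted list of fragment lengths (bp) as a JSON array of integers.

[2,2,3,3,4,6,7,8,8,8,8,8,9,9,9,10,11,12,12,12,13,14,17,18]

Per-enzyme occurrences:
  EstIV (GTCCCTT, off=6): starts [8, 77, 92, 123, 130, 138, 163, 194] → cuts [14, 83, 98, 129, 136, 144, 169, 200]
  SqiIX (GCAAAC, off=0): starts [52, 66, 86] → cuts [52, 66, 86]
  VbrII (AAATCG, off=1): starts [17, 26, 34, 42, 59, 99, 108, 116, 146, 156, 181, 201] → cuts [18, 27, 35, 43, 60, 100, 109, 117, 147, 157, 182, 202]

Pooled cuts: [14, 18, 27, 35, 43, 52, 60, 66, 83, 86, 98, 100, 109, 117, 129, 136, 144, 147, 157, 169, 182, 200, 202]

Fragments:
  [0,14): 14 bp
  [14,18): 4 bp
  [18,27): 9 bp
  [27,35): 8 bp
  [35,43): 8 bp
  [43,52): 9 bp
  [52,60): 8 bp
  [60,66): 6 bp
  [66,83): 17 bp
  [83,86): 3 bp
  [86,98): 12 bp
  [98,100): 2 bp
  [100,109): 9 bp
  [109,117): 8 bp
  [117,129): 12 bp
  [129,136): 7 bp
  [136,144): 8 bp
  [144,147): 3 bp
  [147,157): 10 bp
  [157,169): 12 bp
  [169,182): 13 bp
  [182,200): 18 bp
  [200,202): 2 bp
  [202,213): 11 bp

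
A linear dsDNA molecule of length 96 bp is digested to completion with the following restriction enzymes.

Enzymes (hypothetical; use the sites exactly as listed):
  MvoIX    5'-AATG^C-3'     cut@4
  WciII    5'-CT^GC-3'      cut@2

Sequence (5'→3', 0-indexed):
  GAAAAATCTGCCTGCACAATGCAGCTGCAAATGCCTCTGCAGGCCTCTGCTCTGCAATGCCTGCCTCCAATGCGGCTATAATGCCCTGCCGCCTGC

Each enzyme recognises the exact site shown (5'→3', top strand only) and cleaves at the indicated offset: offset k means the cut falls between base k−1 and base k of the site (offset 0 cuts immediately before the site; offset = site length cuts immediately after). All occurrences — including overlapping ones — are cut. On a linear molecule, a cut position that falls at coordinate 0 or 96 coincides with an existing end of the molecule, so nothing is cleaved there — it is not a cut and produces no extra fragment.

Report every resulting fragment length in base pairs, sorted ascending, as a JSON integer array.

[2,3,4,4,5,5,5,6,7,7,8,9,10,10,11]

Site scan:
  MvoIX AATGC/4: at [17, 29, 55, 68, 79] ⇒ [21, 33, 59, 72, 83]
  WciII CTGC/2: at [7, 11, 24, 36, 46, 51, 60, 85, 92] ⇒ [9, 13, 26, 38, 48, 53, 62, 87, 94]

All cut coordinates (distinct, sorted): [9, 13, 21, 26, 33, 38, 48, 53, 59, 62, 72, 83, 87, 94]

Fragments:
  [0,9): 9 bp
  [9,13): 4 bp
  [13,21): 8 bp
  [21,26): 5 bp
  [26,33): 7 bp
  [33,38): 5 bp
  [38,48): 10 bp
  [48,53): 5 bp
  [53,59): 6 bp
  [59,62): 3 bp
  [62,72): 10 bp
  [72,83): 11 bp
  [83,87): 4 bp
  [87,94): 7 bp
  [94,96): 2 bp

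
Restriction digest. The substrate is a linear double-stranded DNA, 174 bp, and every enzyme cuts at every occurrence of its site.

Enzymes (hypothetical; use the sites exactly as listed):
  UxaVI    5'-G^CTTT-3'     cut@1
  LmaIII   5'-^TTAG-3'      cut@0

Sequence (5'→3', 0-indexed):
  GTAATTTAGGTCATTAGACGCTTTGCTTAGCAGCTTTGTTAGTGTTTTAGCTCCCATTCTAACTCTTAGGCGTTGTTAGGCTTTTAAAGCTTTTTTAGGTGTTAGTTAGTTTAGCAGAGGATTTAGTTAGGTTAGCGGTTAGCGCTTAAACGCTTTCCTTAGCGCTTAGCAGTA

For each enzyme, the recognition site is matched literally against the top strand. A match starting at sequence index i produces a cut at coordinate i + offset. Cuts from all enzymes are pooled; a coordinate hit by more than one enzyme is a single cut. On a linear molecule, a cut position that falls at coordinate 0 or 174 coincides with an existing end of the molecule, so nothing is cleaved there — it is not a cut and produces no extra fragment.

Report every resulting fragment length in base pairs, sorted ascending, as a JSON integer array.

[4,4,5,5,5,5,5,5,6,6,7,7,7,7,7,8,8,9,9,10,12,14,19]

Per-enzyme occurrences:
  UxaVI GCTTT/1: at [19, 32, 79, 88, 151] ⇒ [20, 33, 80, 89, 152]
  LmaIII TTAG/0: at [5, 13, 26, 38, 46, 65, 75, 94, 101, 105, 110, 122, 126, 131, 138, 158, 165] ⇒ [5, 13, 26, 38, 46, 65, 75, 94, 101, 105, 110, 122, 126, 131, 138, 158, 165]

All cut coordinates (distinct, sorted): [5, 13, 20, 26, 33, 38, 46, 65, 75, 80, 89, 94, 101, 105, 110, 122, 126, 131, 138, 152, 158, 165]

Fragment lengths:
  [0,5): 5 bp
  [5,13): 8 bp
  [13,20): 7 bp
  [20,26): 6 bp
  [26,33): 7 bp
  [33,38): 5 bp
  [38,46): 8 bp
  [46,65): 19 bp
  [65,75): 10 bp
  [75,80): 5 bp
  [80,89): 9 bp
  [89,94): 5 bp
  [94,101): 7 bp
  [101,105): 4 bp
  [105,110): 5 bp
  [110,122): 12 bp
  [122,126): 4 bp
  [126,131): 5 bp
  [131,138): 7 bp
  [138,152): 14 bp
  [152,158): 6 bp
  [158,165): 7 bp
  [165,174): 9 bp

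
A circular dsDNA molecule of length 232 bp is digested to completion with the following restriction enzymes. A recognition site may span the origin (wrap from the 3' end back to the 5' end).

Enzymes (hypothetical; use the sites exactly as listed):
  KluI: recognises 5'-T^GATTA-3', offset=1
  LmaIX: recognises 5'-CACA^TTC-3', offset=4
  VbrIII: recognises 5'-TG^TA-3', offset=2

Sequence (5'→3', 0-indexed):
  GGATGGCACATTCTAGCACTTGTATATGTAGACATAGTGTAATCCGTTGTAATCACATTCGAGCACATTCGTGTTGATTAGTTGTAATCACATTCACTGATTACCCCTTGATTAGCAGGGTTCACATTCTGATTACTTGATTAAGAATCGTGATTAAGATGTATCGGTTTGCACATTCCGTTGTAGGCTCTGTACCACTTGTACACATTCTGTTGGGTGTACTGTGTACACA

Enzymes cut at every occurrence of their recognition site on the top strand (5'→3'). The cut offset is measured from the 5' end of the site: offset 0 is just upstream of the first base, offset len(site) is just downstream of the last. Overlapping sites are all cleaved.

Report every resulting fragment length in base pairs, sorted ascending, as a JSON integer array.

Site scan:
  KluI (TGATTA, off=1): starts [74, 97, 108, 129, 137, 150] → cuts [75, 98, 109, 130, 138, 151]
  LmaIX (CACATTC, off=4): starts [6, 53, 63, 88, 122, 171, 203] → cuts [10, 57, 67, 92, 126, 175, 207]
  VbrIII (TGTA, off=2): starts [20, 26, 37, 47, 82, 159, 181, 190, 199, 217, 224] → cuts [22, 28, 39, 49, 84, 161, 183, 192, 201, 219, 226]

All cut coordinates (distinct, sorted): [10, 22, 28, 39, 49, 57, 67, 75, 84, 92, 98, 109, 126, 130, 138, 151, 161, 175, 183, 192, 201, 207, 219, 226]

Fragment lengths:
  10→22: 12 bp
  22→28: 6 bp
  28→39: 11 bp
  39→49: 10 bp
  49→57: 8 bp
  57→67: 10 bp
  67→75: 8 bp
  75→84: 9 bp
  84→92: 8 bp
  92→98: 6 bp
  98→109: 11 bp
  109→126: 17 bp
  126→130: 4 bp
  130→138: 8 bp
  138→151: 13 bp
  151→161: 10 bp
  161→175: 14 bp
  175→183: 8 bp
  183→192: 9 bp
  192→201: 9 bp
  201→207: 6 bp
  207→219: 12 bp
  219→226: 7 bp
  226→10 (wrap): 232-226+10 = 16 bp

[4,6,6,6,7,8,8,8,8,8,9,9,9,10,10,10,11,11,12,12,13,14,16,17]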